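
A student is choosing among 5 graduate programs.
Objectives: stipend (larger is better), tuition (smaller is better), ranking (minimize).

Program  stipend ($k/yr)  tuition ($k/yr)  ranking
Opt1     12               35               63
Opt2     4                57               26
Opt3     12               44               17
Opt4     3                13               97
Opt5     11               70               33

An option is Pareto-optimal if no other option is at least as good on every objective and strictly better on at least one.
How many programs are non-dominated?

Opt1: not dominated.
Opt2: dominated by Opt3 (stipend 12≥4, tuition 44≤57, ranking 17≤26).
Opt3: not dominated (best ranking).
Opt4: not dominated (best tuition).
Opt5: dominated by Opt3 (stipend 12≥11, tuition 44≤70, ranking 17≤33).
Pareto-optimal: Opt1, Opt3, Opt4 → 3.

3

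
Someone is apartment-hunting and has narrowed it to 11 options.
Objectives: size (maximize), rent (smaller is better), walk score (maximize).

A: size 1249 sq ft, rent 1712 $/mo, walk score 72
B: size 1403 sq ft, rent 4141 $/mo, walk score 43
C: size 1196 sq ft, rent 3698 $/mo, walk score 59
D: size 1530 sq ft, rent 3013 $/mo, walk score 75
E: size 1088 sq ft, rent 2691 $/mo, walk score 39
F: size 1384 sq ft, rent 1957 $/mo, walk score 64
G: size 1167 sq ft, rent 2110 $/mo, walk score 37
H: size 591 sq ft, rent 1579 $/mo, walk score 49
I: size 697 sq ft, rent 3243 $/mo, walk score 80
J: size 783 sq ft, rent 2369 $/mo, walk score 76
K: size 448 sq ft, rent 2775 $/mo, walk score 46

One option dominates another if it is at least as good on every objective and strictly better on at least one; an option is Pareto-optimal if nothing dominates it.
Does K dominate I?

No

K vs I: K is worse on size (448 vs 697), so it does not dominate I.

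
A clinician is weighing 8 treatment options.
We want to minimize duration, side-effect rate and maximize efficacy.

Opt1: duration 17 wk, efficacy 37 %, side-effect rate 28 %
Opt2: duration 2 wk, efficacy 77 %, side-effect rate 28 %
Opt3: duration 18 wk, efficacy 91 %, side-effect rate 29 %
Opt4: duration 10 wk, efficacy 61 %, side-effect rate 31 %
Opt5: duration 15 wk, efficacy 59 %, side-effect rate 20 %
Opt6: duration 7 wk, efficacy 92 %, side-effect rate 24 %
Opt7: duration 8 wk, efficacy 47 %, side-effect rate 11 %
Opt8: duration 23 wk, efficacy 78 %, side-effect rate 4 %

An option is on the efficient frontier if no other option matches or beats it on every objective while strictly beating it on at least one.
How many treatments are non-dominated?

5

Opt1: dominated by Opt2 (duration 2≤17, efficacy 77≥37, side-effect rate 28≤28).
Opt2: not dominated (best duration).
Opt3: dominated by Opt6 (duration 7≤18, efficacy 92≥91, side-effect rate 24≤29).
Opt4: dominated by Opt2 (duration 2≤10, efficacy 77≥61, side-effect rate 28≤31).
Opt5: not dominated.
Opt6: not dominated (best efficacy).
Opt7: not dominated.
Opt8: not dominated (best side-effect rate).
Pareto-optimal: Opt2, Opt5, Opt6, Opt7, Opt8 → 5.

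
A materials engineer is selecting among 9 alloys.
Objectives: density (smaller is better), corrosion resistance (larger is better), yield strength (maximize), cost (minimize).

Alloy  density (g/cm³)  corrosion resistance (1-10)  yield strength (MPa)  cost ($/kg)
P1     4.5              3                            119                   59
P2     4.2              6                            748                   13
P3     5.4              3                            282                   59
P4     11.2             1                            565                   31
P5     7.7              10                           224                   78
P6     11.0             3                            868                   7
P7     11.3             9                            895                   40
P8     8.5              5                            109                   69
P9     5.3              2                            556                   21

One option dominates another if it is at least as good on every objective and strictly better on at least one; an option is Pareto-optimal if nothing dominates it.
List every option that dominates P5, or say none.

P1: worse on corrosion resistance (3 vs 10).
P2: worse on corrosion resistance (6 vs 10).
P3: worse on corrosion resistance (3 vs 10).
P4: worse on density (11.2 vs 7.7).
P6: worse on density (11.0 vs 7.7).
P7: worse on density (11.3 vs 7.7).
P8: worse on density (8.5 vs 7.7).
P9: worse on corrosion resistance (2 vs 10).
No option dominates P5.

none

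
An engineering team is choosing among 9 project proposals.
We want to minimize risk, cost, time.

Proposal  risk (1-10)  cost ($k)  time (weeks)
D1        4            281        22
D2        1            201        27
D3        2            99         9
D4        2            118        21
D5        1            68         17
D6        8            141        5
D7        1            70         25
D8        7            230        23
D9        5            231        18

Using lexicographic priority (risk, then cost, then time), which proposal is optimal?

First minimize risk: best is 1, kept {D2, D5, D7}.
Then minimize cost: best is 68, kept {D5}.

D5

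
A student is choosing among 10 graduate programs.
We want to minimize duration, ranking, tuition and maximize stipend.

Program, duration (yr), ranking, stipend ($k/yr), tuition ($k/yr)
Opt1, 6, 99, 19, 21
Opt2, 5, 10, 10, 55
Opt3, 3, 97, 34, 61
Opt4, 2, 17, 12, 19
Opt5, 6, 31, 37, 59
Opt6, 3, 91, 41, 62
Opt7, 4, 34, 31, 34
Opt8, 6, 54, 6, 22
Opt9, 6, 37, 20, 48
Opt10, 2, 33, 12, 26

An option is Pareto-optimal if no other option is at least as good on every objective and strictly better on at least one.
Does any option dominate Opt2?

No

Opt1: worse on duration (6 vs 5).
Opt3: worse on ranking (97 vs 10).
Opt4: worse on ranking (17 vs 10).
Opt5: worse on duration (6 vs 5).
Opt6: worse on ranking (91 vs 10).
Opt7: worse on ranking (34 vs 10).
Opt8: worse on duration (6 vs 5).
Opt9: worse on duration (6 vs 5).
Opt10: worse on ranking (33 vs 10).
No option is at least as good as Opt2 on every objective and strictly better on one.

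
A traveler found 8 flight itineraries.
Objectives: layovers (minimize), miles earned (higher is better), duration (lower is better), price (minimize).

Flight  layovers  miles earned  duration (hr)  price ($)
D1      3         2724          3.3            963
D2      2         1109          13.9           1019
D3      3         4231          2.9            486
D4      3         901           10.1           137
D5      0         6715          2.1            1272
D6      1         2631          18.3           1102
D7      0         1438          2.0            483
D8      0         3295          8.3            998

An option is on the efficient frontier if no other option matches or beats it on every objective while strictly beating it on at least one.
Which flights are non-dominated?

D1: dominated by D3 (layovers 3≤3, miles earned 4231≥2724, duration 2.9≤3.3, price 486≤963).
D2: dominated by D7 (layovers 0≤2, miles earned 1438≥1109, duration 2.0≤13.9, price 483≤1019).
D3: not dominated.
D4: not dominated (best price).
D5: not dominated (best miles earned).
D6: dominated by D8 (layovers 0≤1, miles earned 3295≥2631, duration 8.3≤18.3, price 998≤1102).
D7: not dominated (best duration).
D8: not dominated.

D3, D4, D5, D7, D8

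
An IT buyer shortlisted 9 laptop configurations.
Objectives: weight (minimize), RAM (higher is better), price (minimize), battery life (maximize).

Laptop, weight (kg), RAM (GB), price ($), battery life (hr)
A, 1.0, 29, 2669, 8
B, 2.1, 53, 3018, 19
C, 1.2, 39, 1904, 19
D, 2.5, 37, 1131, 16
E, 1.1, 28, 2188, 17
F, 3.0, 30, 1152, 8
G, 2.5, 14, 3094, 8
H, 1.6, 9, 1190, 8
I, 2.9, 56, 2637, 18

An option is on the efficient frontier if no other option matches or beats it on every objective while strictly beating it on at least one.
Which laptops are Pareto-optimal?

A: not dominated (best weight).
B: not dominated.
C: not dominated.
D: not dominated (best price).
E: not dominated.
F: dominated by D (weight 2.5≤3.0, RAM 37≥30, price 1131≤1152, battery life 16≥8).
G: dominated by A (weight 1.0≤2.5, RAM 29≥14, price 2669≤3094, battery life 8≥8).
H: not dominated.
I: not dominated (best RAM).

A, B, C, D, E, H, I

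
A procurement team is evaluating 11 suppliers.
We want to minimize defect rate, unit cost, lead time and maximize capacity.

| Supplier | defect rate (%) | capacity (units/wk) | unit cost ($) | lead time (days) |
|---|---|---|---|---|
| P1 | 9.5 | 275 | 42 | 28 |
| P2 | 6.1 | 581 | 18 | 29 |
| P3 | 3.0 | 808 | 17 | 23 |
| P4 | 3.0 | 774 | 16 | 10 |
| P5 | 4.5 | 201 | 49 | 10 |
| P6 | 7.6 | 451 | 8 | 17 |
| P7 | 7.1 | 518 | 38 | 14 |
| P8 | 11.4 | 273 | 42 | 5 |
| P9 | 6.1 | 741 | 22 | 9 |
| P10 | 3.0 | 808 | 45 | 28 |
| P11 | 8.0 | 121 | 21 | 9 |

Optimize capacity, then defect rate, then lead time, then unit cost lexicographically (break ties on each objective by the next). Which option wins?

First maximize capacity: best is 808, kept {P3, P10}.
Then minimize defect rate: best is 3.0, kept {P3, P10}.
Then minimize lead time: best is 23, kept {P3}.

P3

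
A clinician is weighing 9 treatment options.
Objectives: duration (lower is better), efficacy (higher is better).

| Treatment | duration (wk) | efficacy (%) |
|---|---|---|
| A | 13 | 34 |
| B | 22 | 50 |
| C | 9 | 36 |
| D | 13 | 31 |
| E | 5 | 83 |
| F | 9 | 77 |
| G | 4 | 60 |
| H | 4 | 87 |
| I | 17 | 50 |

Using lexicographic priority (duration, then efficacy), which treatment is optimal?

First minimize duration: best is 4, kept {G, H}.
Then maximize efficacy: best is 87, kept {H}.

H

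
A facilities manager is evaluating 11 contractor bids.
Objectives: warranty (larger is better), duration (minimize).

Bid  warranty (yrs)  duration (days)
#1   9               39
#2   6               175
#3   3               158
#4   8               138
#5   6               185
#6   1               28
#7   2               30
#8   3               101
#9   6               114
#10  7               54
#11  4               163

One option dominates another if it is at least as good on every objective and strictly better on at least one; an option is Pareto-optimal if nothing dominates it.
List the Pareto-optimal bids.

#1, #6, #7

#1: not dominated (best warranty).
#2: dominated by #1 (warranty 9≥6, duration 39≤175).
#3: dominated by #1 (warranty 9≥3, duration 39≤158).
#4: dominated by #1 (warranty 9≥8, duration 39≤138).
#5: dominated by #1 (warranty 9≥6, duration 39≤185).
#6: not dominated (best duration).
#7: not dominated.
#8: dominated by #1 (warranty 9≥3, duration 39≤101).
#9: dominated by #1 (warranty 9≥6, duration 39≤114).
#10: dominated by #1 (warranty 9≥7, duration 39≤54).
#11: dominated by #1 (warranty 9≥4, duration 39≤163).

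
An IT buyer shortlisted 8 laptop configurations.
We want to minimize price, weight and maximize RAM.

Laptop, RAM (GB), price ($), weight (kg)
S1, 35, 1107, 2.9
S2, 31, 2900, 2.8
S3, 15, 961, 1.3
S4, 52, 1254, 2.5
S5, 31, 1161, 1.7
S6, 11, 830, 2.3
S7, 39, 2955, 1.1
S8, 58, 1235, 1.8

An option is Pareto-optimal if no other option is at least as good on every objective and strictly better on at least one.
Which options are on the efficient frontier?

S1, S3, S5, S6, S7, S8

S1: not dominated.
S2: dominated by S4 (RAM 52≥31, price 1254≤2900, weight 2.5≤2.8).
S3: not dominated.
S4: dominated by S8 (RAM 58≥52, price 1235≤1254, weight 1.8≤2.5).
S5: not dominated.
S6: not dominated (best price).
S7: not dominated (best weight).
S8: not dominated (best RAM).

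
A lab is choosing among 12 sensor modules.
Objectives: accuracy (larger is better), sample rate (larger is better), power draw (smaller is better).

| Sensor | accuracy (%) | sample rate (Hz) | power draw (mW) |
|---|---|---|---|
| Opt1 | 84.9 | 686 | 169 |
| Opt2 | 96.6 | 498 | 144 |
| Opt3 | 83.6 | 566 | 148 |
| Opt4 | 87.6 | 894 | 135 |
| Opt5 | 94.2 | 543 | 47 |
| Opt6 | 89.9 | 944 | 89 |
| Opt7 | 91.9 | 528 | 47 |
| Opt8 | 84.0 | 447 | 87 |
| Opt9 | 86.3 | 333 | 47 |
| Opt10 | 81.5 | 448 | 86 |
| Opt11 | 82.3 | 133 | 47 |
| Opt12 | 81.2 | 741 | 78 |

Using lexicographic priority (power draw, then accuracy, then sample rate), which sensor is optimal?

Opt5

First minimize power draw: best is 47, kept {Opt5, Opt7, Opt9, Opt11}.
Then maximize accuracy: best is 94.2, kept {Opt5}.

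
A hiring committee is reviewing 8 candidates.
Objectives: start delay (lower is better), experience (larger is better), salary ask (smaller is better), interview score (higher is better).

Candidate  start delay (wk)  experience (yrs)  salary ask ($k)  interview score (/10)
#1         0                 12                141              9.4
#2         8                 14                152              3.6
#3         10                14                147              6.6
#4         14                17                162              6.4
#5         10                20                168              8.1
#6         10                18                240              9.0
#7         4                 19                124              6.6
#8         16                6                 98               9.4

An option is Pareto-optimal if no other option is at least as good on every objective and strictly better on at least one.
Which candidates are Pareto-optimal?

#1: not dominated (best start delay).
#2: dominated by #7 (start delay 4≤8, experience 19≥14, salary ask 124≤152, interview score 6.6≥3.6).
#3: dominated by #7 (start delay 4≤10, experience 19≥14, salary ask 124≤147, interview score 6.6≥6.6).
#4: dominated by #7 (start delay 4≤14, experience 19≥17, salary ask 124≤162, interview score 6.6≥6.4).
#5: not dominated (best experience).
#6: not dominated.
#7: not dominated.
#8: not dominated (best salary ask).

#1, #5, #6, #7, #8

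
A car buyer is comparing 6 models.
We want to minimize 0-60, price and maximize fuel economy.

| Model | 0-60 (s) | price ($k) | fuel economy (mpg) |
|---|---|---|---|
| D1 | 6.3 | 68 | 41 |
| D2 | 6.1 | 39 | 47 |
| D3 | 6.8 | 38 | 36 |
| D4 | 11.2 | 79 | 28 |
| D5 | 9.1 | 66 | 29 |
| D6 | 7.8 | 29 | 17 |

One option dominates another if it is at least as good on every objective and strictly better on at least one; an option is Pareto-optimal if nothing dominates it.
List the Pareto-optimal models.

D1: dominated by D2 (0-60 6.1≤6.3, price 39≤68, fuel economy 47≥41).
D2: not dominated (best 0-60).
D3: not dominated.
D4: dominated by D1 (0-60 6.3≤11.2, price 68≤79, fuel economy 41≥28).
D5: dominated by D2 (0-60 6.1≤9.1, price 39≤66, fuel economy 47≥29).
D6: not dominated (best price).

D2, D3, D6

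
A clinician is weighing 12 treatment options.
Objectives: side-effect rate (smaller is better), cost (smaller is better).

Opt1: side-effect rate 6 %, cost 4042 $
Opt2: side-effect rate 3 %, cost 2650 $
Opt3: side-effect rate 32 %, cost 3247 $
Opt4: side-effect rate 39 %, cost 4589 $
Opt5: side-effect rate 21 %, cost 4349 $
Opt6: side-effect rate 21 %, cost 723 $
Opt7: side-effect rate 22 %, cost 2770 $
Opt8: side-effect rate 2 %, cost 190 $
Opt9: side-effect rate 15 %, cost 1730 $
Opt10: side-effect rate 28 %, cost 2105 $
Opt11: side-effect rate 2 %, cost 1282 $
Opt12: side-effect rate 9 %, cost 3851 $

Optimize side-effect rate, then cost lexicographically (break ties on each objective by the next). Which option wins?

Opt8

First minimize side-effect rate: best is 2, kept {Opt8, Opt11}.
Then minimize cost: best is 190, kept {Opt8}.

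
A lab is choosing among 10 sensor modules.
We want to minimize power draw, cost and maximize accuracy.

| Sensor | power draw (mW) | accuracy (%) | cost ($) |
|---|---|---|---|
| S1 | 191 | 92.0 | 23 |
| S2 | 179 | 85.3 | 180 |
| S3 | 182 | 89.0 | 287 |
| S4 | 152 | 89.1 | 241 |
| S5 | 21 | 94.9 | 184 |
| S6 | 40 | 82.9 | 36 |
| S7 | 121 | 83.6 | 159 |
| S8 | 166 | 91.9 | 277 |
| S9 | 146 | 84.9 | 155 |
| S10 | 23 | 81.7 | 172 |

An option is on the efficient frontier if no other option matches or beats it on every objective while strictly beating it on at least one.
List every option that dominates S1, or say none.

S2: worse on accuracy (85.3 vs 92.0).
S3: worse on accuracy (89.0 vs 92.0).
S4: worse on accuracy (89.1 vs 92.0).
S5: worse on cost (184 vs 23).
S6: worse on accuracy (82.9 vs 92.0).
S7: worse on accuracy (83.6 vs 92.0).
S8: worse on accuracy (91.9 vs 92.0).
S9: worse on accuracy (84.9 vs 92.0).
S10: worse on accuracy (81.7 vs 92.0).
No option dominates S1.

none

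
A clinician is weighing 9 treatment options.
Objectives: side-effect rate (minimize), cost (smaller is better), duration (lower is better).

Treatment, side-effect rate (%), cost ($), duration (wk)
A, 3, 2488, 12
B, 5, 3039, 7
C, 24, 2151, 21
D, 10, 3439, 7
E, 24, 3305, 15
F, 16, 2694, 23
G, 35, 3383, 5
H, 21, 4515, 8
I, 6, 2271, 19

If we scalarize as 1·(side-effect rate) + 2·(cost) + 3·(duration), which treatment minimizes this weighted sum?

C

A: 1·3 + 2·2488 + 3·12 = 5015
B: 1·5 + 2·3039 + 3·7 = 6104
C: 1·24 + 2·2151 + 3·21 = 4389
D: 1·10 + 2·3439 + 3·7 = 6909
E: 1·24 + 2·3305 + 3·15 = 6679
F: 1·16 + 2·2694 + 3·23 = 5473
G: 1·35 + 2·3383 + 3·5 = 6816
H: 1·21 + 2·4515 + 3·8 = 9075
I: 1·6 + 2·2271 + 3·19 = 4605
Lowest: C at 4389.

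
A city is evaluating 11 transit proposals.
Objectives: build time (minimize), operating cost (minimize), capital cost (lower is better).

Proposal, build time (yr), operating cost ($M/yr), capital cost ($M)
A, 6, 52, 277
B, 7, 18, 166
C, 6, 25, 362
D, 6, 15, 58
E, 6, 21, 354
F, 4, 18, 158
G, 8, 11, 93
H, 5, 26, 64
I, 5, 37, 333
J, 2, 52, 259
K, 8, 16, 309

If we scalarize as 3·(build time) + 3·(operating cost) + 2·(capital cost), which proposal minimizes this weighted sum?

A: 3·6 + 3·52 + 2·277 = 728
B: 3·7 + 3·18 + 2·166 = 407
C: 3·6 + 3·25 + 2·362 = 817
D: 3·6 + 3·15 + 2·58 = 179
E: 3·6 + 3·21 + 2·354 = 789
F: 3·4 + 3·18 + 2·158 = 382
G: 3·8 + 3·11 + 2·93 = 243
H: 3·5 + 3·26 + 2·64 = 221
I: 3·5 + 3·37 + 2·333 = 792
J: 3·2 + 3·52 + 2·259 = 680
K: 3·8 + 3·16 + 2·309 = 690
Lowest: D at 179.

D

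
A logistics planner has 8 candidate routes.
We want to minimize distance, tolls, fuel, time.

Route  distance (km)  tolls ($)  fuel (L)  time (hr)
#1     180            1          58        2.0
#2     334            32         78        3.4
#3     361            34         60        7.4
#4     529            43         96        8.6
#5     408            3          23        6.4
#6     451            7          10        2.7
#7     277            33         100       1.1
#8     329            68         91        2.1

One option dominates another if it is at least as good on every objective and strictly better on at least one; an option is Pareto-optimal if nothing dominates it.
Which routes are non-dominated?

#1, #5, #6, #7

#1: not dominated (best distance).
#2: dominated by #1 (distance 180≤334, tolls 1≤32, fuel 58≤78, time 2.0≤3.4).
#3: dominated by #1 (distance 180≤361, tolls 1≤34, fuel 58≤60, time 2.0≤7.4).
#4: dominated by #1 (distance 180≤529, tolls 1≤43, fuel 58≤96, time 2.0≤8.6).
#5: not dominated.
#6: not dominated (best fuel).
#7: not dominated (best time).
#8: dominated by #1 (distance 180≤329, tolls 1≤68, fuel 58≤91, time 2.0≤2.1).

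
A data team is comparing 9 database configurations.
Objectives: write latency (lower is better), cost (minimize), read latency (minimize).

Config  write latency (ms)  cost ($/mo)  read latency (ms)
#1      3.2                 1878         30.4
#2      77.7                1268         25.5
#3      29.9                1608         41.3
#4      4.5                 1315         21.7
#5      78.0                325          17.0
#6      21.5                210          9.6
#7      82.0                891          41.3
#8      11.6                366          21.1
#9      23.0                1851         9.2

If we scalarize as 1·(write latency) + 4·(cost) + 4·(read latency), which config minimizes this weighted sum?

#6

#1: 1·3.2 + 4·1878 + 4·30.4 = 7636.8
#2: 1·77.7 + 4·1268 + 4·25.5 = 5251.7
#3: 1·29.9 + 4·1608 + 4·41.3 = 6627.1
#4: 1·4.5 + 4·1315 + 4·21.7 = 5351.3
#5: 1·78.0 + 4·325 + 4·17.0 = 1446.0
#6: 1·21.5 + 4·210 + 4·9.6 = 899.9
#7: 1·82.0 + 4·891 + 4·41.3 = 3811.2
#8: 1·11.6 + 4·366 + 4·21.1 = 1560.0
#9: 1·23.0 + 4·1851 + 4·9.2 = 7463.8
Lowest: #6 at 899.9.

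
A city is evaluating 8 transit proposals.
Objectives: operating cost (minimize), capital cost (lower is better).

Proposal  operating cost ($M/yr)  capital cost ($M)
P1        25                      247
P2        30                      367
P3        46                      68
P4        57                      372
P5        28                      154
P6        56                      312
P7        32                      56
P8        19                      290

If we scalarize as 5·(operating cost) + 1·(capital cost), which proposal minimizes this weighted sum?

P7

P1: 5·25 + 1·247 = 372
P2: 5·30 + 1·367 = 517
P3: 5·46 + 1·68 = 298
P4: 5·57 + 1·372 = 657
P5: 5·28 + 1·154 = 294
P6: 5·56 + 1·312 = 592
P7: 5·32 + 1·56 = 216
P8: 5·19 + 1·290 = 385
Lowest: P7 at 216.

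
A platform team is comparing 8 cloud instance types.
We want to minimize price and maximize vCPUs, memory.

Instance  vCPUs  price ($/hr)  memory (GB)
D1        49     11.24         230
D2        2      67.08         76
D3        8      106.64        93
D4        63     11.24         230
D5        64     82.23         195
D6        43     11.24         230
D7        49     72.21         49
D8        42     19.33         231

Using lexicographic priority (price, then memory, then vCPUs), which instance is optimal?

D4

First minimize price: best is 11.24, kept {D1, D4, D6}.
Then maximize memory: best is 230, kept {D1, D4, D6}.
Then maximize vCPUs: best is 63, kept {D4}.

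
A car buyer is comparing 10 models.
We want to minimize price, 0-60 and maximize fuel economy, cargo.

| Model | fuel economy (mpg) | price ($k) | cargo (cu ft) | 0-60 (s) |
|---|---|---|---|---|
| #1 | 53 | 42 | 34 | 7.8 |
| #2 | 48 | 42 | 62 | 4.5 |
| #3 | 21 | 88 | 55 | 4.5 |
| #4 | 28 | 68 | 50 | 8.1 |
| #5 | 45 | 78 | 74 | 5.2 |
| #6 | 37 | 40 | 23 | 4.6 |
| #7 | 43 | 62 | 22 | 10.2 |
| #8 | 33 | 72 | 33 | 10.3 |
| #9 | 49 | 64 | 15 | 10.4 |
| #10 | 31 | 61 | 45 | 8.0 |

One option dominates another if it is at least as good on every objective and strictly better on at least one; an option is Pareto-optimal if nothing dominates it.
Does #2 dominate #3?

#2 vs #3: fuel economy 48≥21, price 42≤88, cargo 62≥55, 0-60 4.5≤4.5 — #2 is at least as good on every objective with at least one strict improvement.

Yes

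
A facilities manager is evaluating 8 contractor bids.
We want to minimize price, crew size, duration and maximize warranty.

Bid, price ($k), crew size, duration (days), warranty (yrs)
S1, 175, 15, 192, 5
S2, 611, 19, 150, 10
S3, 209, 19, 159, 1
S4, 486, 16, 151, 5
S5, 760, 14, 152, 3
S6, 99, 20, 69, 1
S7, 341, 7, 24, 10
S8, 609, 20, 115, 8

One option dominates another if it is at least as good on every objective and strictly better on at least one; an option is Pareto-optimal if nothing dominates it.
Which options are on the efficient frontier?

S1, S3, S6, S7

S1: not dominated.
S2: dominated by S7 (price 341≤611, crew size 7≤19, duration 24≤150, warranty 10≥10).
S3: not dominated.
S4: dominated by S7 (price 341≤486, crew size 7≤16, duration 24≤151, warranty 10≥5).
S5: dominated by S7 (price 341≤760, crew size 7≤14, duration 24≤152, warranty 10≥3).
S6: not dominated (best price).
S7: not dominated (best crew size).
S8: dominated by S7 (price 341≤609, crew size 7≤20, duration 24≤115, warranty 10≥8).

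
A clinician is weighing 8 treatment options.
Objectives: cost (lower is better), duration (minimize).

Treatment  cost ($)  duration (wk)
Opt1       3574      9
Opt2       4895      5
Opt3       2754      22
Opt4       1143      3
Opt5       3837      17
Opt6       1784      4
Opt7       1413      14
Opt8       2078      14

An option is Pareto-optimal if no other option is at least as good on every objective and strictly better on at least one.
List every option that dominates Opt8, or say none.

Opt4, Opt6, Opt7

Opt4: cost 1143≤2078, duration 3≤14 — dominates Opt8.
Opt6: cost 1784≤2078, duration 4≤14 — dominates Opt8.
Opt7: cost 1413≤2078, duration 14≤14 — dominates Opt8.
Others (Opt1, Opt2, Opt3, Opt5) are each worse than Opt8 on at least one objective.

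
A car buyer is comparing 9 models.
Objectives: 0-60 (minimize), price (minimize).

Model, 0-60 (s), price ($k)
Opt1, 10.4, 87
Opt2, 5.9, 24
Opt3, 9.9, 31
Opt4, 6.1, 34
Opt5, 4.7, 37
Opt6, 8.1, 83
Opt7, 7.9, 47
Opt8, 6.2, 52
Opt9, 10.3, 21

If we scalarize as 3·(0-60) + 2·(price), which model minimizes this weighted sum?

Opt1: 3·10.4 + 2·87 = 205.2
Opt2: 3·5.9 + 2·24 = 65.7
Opt3: 3·9.9 + 2·31 = 91.7
Opt4: 3·6.1 + 2·34 = 86.3
Opt5: 3·4.7 + 2·37 = 88.1
Opt6: 3·8.1 + 2·83 = 190.3
Opt7: 3·7.9 + 2·47 = 117.7
Opt8: 3·6.2 + 2·52 = 122.6
Opt9: 3·10.3 + 2·21 = 72.9
Lowest: Opt2 at 65.7.

Opt2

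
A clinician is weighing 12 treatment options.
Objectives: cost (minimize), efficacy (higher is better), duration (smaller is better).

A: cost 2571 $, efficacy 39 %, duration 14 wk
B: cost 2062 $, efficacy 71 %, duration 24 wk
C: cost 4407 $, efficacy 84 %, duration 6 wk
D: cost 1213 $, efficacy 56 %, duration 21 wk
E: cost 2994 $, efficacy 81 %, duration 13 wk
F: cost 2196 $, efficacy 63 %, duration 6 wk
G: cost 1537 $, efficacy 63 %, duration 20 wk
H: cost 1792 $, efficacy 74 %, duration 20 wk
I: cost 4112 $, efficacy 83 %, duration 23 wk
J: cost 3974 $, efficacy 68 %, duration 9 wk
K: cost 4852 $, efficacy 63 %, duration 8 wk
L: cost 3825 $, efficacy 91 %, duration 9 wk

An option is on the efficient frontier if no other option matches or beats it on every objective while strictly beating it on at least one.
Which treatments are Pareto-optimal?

A: dominated by F (cost 2196≤2571, efficacy 63≥39, duration 6≤14).
B: dominated by H (cost 1792≤2062, efficacy 74≥71, duration 20≤24).
C: not dominated.
D: not dominated (best cost).
E: not dominated.
F: not dominated.
G: not dominated.
H: not dominated.
I: dominated by L (cost 3825≤4112, efficacy 91≥83, duration 9≤23).
J: dominated by L (cost 3825≤3974, efficacy 91≥68, duration 9≤9).
K: dominated by C (cost 4407≤4852, efficacy 84≥63, duration 6≤8).
L: not dominated (best efficacy).

C, D, E, F, G, H, L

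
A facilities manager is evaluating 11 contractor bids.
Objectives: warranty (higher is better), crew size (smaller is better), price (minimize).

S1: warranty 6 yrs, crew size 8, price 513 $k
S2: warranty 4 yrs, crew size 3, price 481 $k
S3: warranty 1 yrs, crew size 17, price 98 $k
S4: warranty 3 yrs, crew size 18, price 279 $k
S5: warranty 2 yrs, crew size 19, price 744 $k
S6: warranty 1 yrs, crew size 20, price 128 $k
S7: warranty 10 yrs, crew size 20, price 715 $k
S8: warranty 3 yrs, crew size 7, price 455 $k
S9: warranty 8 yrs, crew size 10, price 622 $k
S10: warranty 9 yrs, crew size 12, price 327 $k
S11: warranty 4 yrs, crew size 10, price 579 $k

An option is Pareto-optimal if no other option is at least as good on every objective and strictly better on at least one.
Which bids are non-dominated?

S1: not dominated.
S2: not dominated (best crew size).
S3: not dominated (best price).
S4: not dominated.
S5: dominated by S1 (warranty 6≥2, crew size 8≤19, price 513≤744).
S6: dominated by S3 (warranty 1≥1, crew size 17≤20, price 98≤128).
S7: not dominated (best warranty).
S8: not dominated.
S9: not dominated.
S10: not dominated.
S11: dominated by S1 (warranty 6≥4, crew size 8≤10, price 513≤579).

S1, S2, S3, S4, S7, S8, S9, S10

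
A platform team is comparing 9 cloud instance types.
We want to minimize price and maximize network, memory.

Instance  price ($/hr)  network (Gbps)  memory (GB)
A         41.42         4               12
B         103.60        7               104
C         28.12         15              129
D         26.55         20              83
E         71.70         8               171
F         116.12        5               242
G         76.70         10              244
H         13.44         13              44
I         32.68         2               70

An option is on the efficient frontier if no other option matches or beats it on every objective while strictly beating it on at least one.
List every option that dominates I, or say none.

C, D

C: price 28.12≤32.68, network 15≥2, memory 129≥70 — dominates I.
D: price 26.55≤32.68, network 20≥2, memory 83≥70 — dominates I.
Others (A, B, E, F, G, H) are each worse than I on at least one objective.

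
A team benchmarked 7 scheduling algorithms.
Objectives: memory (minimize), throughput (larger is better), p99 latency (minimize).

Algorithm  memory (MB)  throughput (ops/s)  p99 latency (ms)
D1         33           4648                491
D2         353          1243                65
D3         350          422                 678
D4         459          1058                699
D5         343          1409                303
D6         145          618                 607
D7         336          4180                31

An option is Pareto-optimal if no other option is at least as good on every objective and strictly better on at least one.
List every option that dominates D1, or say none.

none

D2: worse on memory (353 vs 33).
D3: worse on memory (350 vs 33).
D4: worse on memory (459 vs 33).
D5: worse on memory (343 vs 33).
D6: worse on memory (145 vs 33).
D7: worse on memory (336 vs 33).
No option dominates D1.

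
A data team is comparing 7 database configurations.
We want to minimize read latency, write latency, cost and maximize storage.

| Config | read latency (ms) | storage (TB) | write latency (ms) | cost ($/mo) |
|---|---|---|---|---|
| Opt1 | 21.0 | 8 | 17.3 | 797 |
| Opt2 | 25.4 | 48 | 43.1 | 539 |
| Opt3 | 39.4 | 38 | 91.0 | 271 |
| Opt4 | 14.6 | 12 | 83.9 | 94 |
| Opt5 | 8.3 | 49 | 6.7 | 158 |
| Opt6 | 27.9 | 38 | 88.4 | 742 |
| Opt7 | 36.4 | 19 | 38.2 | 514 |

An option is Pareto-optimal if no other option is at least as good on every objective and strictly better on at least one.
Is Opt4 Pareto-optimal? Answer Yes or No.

Yes

Opt1: worse on read latency (21.0 vs 14.6).
Opt2: worse on read latency (25.4 vs 14.6).
Opt3: worse on read latency (39.4 vs 14.6).
Opt5: worse on cost (158 vs 94).
Opt6: worse on read latency (27.9 vs 14.6).
Opt7: worse on read latency (36.4 vs 14.6).
No option is at least as good as Opt4 on every objective and strictly better on one.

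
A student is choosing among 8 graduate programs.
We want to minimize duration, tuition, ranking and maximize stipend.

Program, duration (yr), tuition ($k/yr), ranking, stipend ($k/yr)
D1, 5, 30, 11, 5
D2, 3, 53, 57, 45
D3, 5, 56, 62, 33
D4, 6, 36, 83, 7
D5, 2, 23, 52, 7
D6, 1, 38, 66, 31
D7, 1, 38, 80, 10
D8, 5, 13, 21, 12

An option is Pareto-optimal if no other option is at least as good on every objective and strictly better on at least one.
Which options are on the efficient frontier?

D1: not dominated (best ranking).
D2: not dominated (best stipend).
D3: dominated by D2 (duration 3≤5, tuition 53≤56, ranking 57≤62, stipend 45≥33).
D4: dominated by D5 (duration 2≤6, tuition 23≤36, ranking 52≤83, stipend 7≥7).
D5: not dominated.
D6: not dominated.
D7: dominated by D6 (duration 1≤1, tuition 38≤38, ranking 66≤80, stipend 31≥10).
D8: not dominated (best tuition).

D1, D2, D5, D6, D8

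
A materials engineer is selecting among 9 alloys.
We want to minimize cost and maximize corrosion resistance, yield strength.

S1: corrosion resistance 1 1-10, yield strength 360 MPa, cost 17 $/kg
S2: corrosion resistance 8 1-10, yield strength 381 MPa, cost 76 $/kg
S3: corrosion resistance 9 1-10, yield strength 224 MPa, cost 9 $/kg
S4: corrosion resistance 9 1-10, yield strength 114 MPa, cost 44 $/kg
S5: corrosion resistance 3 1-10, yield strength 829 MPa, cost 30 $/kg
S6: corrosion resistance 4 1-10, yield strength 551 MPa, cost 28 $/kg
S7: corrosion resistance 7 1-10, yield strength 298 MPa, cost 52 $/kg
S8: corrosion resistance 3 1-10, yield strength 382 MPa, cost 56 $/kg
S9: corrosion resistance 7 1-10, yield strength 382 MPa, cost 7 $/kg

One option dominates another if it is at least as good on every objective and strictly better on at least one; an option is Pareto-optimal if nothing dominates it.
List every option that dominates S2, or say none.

S1: worse on corrosion resistance (1 vs 8).
S3: worse on yield strength (224 vs 381).
S4: worse on yield strength (114 vs 381).
S5: worse on corrosion resistance (3 vs 8).
S6: worse on corrosion resistance (4 vs 8).
S7: worse on corrosion resistance (7 vs 8).
S8: worse on corrosion resistance (3 vs 8).
S9: worse on corrosion resistance (7 vs 8).
No option dominates S2.

none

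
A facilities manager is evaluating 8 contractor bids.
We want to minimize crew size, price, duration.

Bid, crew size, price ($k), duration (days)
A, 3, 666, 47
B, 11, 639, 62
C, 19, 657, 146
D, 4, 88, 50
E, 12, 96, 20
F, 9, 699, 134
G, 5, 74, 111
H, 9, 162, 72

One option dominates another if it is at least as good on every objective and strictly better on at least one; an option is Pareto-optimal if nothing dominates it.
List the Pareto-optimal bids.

A, D, E, G

A: not dominated (best crew size).
B: dominated by D (crew size 4≤11, price 88≤639, duration 50≤62).
C: dominated by B (crew size 11≤19, price 639≤657, duration 62≤146).
D: not dominated.
E: not dominated (best duration).
F: dominated by A (crew size 3≤9, price 666≤699, duration 47≤134).
G: not dominated (best price).
H: dominated by D (crew size 4≤9, price 88≤162, duration 50≤72).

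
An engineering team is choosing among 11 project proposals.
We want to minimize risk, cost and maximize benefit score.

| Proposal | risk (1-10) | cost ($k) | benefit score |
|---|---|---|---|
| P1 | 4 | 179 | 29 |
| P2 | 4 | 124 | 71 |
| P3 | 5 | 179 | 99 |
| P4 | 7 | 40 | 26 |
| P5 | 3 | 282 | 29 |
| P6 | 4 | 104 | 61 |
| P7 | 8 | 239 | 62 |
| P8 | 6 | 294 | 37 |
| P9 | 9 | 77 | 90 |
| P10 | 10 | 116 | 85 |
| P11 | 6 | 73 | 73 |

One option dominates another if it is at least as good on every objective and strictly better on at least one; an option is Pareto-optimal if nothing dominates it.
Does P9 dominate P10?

P9 vs P10: risk 9≤10, cost 77≤116, benefit score 90≥85 — P9 is at least as good on every objective with at least one strict improvement.

Yes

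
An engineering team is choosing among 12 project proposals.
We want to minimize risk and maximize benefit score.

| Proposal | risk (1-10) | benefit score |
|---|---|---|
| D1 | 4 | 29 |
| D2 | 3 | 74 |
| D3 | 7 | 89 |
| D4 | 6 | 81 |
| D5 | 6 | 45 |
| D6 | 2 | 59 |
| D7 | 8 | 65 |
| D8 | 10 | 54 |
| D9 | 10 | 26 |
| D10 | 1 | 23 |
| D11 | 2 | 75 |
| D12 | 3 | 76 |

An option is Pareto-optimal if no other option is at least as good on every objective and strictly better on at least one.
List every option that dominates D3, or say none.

none

D1: worse on benefit score (29 vs 89).
D2: worse on benefit score (74 vs 89).
D4: worse on benefit score (81 vs 89).
D5: worse on benefit score (45 vs 89).
D6: worse on benefit score (59 vs 89).
D7: worse on risk (8 vs 7).
D8: worse on risk (10 vs 7).
D9: worse on risk (10 vs 7).
D10: worse on benefit score (23 vs 89).
D11: worse on benefit score (75 vs 89).
D12: worse on benefit score (76 vs 89).
No option dominates D3.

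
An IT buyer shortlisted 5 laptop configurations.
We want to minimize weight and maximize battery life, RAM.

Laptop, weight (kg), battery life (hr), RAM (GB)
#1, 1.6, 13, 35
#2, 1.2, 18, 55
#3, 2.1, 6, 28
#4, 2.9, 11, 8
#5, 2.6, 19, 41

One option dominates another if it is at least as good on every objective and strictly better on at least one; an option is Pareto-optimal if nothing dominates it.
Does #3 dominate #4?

#3 vs #4: #3 is worse on battery life (6 vs 11), so it does not dominate #4.

No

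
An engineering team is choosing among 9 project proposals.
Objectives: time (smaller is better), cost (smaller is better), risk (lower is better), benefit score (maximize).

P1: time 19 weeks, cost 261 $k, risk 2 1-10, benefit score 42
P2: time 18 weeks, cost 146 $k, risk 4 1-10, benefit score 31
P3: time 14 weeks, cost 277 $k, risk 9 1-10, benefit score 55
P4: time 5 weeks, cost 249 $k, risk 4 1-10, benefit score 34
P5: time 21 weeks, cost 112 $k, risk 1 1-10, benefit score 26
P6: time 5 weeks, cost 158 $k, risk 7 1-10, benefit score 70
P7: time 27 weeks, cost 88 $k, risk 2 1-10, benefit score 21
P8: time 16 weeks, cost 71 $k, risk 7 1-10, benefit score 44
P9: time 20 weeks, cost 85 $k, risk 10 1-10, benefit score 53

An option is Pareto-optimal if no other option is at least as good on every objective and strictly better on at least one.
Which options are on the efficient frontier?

P1: not dominated.
P2: not dominated.
P3: dominated by P6 (time 5≤14, cost 158≤277, risk 7≤9, benefit score 70≥55).
P4: not dominated.
P5: not dominated (best risk).
P6: not dominated (best benefit score).
P7: not dominated.
P8: not dominated (best cost).
P9: not dominated.

P1, P2, P4, P5, P6, P7, P8, P9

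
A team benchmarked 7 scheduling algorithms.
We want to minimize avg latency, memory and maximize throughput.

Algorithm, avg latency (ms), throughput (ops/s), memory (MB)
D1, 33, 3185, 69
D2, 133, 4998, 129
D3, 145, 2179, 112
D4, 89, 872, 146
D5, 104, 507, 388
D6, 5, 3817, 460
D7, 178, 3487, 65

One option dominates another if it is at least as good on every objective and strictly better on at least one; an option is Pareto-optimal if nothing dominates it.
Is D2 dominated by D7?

D7 vs D2: D7 is worse on avg latency (178 vs 133), so it does not dominate D2.

No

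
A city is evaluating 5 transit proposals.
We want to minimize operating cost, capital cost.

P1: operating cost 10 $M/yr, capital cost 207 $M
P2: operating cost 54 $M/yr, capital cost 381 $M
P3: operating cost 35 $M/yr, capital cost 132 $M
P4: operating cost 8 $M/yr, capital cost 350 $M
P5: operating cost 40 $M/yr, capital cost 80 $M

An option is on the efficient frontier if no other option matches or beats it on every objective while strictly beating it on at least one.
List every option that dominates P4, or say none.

none

P1: worse on operating cost (10 vs 8).
P2: worse on operating cost (54 vs 8).
P3: worse on operating cost (35 vs 8).
P5: worse on operating cost (40 vs 8).
No option dominates P4.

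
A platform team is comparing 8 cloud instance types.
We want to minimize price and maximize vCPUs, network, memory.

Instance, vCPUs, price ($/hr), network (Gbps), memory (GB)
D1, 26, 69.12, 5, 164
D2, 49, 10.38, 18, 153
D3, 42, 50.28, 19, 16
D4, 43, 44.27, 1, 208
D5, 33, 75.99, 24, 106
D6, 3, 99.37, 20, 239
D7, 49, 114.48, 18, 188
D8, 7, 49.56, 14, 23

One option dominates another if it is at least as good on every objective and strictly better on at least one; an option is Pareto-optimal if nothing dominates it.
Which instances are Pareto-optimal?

D1, D2, D3, D4, D5, D6, D7

D1: not dominated.
D2: not dominated (best price).
D3: not dominated.
D4: not dominated.
D5: not dominated (best network).
D6: not dominated (best memory).
D7: not dominated.
D8: dominated by D2 (vCPUs 49≥7, price 10.38≤49.56, network 18≥14, memory 153≥23).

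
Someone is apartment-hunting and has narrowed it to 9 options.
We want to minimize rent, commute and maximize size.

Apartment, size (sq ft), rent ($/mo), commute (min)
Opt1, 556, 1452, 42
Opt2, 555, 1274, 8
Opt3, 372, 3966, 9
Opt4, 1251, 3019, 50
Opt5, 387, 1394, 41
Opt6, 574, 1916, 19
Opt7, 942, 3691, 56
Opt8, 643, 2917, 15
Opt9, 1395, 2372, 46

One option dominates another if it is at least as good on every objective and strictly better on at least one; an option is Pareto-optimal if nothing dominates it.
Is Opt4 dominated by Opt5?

No

Opt5 vs Opt4: Opt5 is worse on size (387 vs 1251), so it does not dominate Opt4.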